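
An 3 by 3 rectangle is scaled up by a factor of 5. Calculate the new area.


Original dimensions: 3 x 3
Enlargement factor = 5
New width = 3 * 5 = 15
New height = 3 * 5 = 15
New area = 15 * 15 = 225

225


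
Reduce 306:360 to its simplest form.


Find GCD(306, 360)
GCD = 18
Divide both by 18: 306/18 = 17, 360/18 = 20
Simplified ratio = 17:20

17:20


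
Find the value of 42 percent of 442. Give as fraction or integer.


Compute 42% of 442
Convert percentage: 42% = 42/100
Multiply: 442 * 42/100
= 18564/100
= 4641/25

4641/25


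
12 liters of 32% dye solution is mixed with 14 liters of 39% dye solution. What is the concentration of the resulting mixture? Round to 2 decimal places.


Solute in mixture 1 = 32% of 12 L = 12*32/100 = 96/25 L
Solute in mixture 2 = 39% of 14 L = 14*39/100 = 273/50 L
Total solute = 96/25 + 273/50 = 93/10 L
Total volume = 12 + 14 = 26 L
Final concentration = 93/10/26 * 100 = 35.77%

35.77


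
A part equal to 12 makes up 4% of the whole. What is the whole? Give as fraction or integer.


Given: 12 is 4% of the whole
Set up: 12 = 4/100 * whole
whole = 12 * 100 / 4
whole = 1200 / 4
whole = 300

300


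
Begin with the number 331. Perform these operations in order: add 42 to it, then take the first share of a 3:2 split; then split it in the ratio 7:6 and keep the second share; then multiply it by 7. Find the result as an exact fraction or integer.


Start with 331.
Step 1: Add 42: 331+42=373; split 3:2 first = 373*3/5 = 1119/5
Step 2: Split 7:6, second share = 1119/5 * 6/13 = 6714/65
Step 3: Multiply by 7: 6714/65 * 7 = 46998/65
Final result = 46998/65

46998/65


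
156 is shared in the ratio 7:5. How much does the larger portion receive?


Total parts = 7 + 5 = 12
Value per part = 156 / 12 = 13
First share = 7 * 13 = 91
Second share = 5 * 13 = 65
Larger share = 91

91


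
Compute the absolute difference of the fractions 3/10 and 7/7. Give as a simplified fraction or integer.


Simplify: 3/10 = 3/10 and 7/7 = 1
Find common denominator: LCD = 10
Convert: 3/10 and 10/10
Difference = |3 - 10|/10 = 7/10
Simplified = 7/10

7/10


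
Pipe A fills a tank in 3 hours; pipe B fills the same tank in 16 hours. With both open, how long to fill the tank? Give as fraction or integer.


Rate of A = 1/3 job per hour
Rate of B = 1/16 job per hour
Combined rate = 1/3 + 1/16
Find common denominator: (16 + 3)/(3*16) = 19/48
Combined rate = 19/48 job per hour
Time together = 1 / (19/48) = 48/19 hours

48/19


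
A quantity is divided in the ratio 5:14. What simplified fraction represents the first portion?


Total parts = 5 + 14 = 19
First part fraction = 5/19
Simplify: 5/19 = 5/19

5/19


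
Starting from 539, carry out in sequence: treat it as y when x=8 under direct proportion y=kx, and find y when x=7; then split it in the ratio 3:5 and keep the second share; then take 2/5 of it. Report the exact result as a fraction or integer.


Start with 539.
Step 1: Direct prop: k = (539)/8; new y = k*7 = 539*7/8 = 3773/8
Step 2: Split 3:5, second share = 3773/8 * 5/8 = 18865/64
Step 3: Take 2/5: 18865/64 * 2/5 = 3773/32
Final result = 3773/32

3773/32


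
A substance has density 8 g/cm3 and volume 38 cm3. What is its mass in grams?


Using mass = density * volume
Density = 8 g/cm3
Volume = 38 cm3
Mass = 8 * 38
= 304 g

304


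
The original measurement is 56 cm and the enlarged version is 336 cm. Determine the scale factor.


Original length = 56 cm
Scaled length = 336 cm
Scale factor = 336 / 56
= 6

6


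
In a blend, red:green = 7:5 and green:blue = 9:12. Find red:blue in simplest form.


Given a:b = 7:5 and b:c = 9:12
Make b consistent. Multiply first ratio by 9: a:b = 63:45
Multiply second ratio by 5: b:c = 45:60
Now b = 45 in both, so a:b:c = 63:45:60
Therefore a:c = 63:60
Simplify by GCD: a:c = 21:20

21:20


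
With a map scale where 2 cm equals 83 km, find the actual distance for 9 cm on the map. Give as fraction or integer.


Map scale: 2 cm = 83 km
Measured distance on map = 9 cm
Set up proportion: 9 * 83 / 2
= 747 / 2
= 747/2 km

747/2


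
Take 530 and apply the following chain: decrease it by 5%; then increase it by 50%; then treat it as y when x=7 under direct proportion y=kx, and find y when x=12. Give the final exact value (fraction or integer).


Start with 530.
Step 1: Decrease by 5%: 530 * 95/100 = 1007/2
Step 2: Increase by 50%: 1007/2 * 150/100 = 3021/4
Step 3: Direct prop: k = (3021/4)/7; new y = k*12 = 3021/4*12/7 = 9063/7
Final result = 9063/7

9063/7


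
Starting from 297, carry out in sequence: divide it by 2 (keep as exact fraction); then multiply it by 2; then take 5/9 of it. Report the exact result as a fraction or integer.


Start with 297.
Step 1: Divide by 2: 297 / 2 = 297/2
Step 2: Multiply by 2: 297/2 * 2 = 297
Step 3: Take 5/9: 297 * 5/9 = 165
Final result = 165

165


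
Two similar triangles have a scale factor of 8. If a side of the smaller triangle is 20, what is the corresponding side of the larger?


Similar triangles have proportional sides
Scale factor = 8
Smaller side = 20
Corresponding larger side = 20 * 8
= 160

160


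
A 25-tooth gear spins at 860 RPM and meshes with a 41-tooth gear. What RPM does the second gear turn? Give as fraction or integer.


Gear ratio: teeth_A * RPM_A = teeth_B * RPM_B
25 * 860 = 41 * RPM_B
21500 = 41 * RPM_B
RPM_B = 21500 / 41
RPM_B = 21500/41

21500/41


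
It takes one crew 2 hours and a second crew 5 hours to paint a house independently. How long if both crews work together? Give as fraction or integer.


Rate of A = 1/2 job per hour
Rate of B = 1/5 job per hour
Combined rate = 1/2 + 1/5
Find common denominator: (5 + 2)/(2*5) = 7/10
Combined rate = 7/10 job per hour
Time together = 1 / (7/10) = 10/7 hours

10/7


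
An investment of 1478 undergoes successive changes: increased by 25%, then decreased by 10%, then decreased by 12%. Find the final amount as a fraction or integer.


Start: 1478
Step 1: increase by 25% => multiply by 125/100
  1478 * 125/100 = 3695/2
Step 2: decrease by 10% => multiply by 90/100
  3695/2 * 90/100 = 6651/4
Step 3: decrease by 12% => multiply by 88/100
  6651/4 * 88/100 = 73161/50
Final value = 73161/50

73161/50


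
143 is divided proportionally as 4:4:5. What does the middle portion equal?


Ratio = 4:4:5
Total parts = 4 + 4 + 5 = 13
Value per part = 143 / 13 = 11
First share = 4 * 11 = 44
Middle share = 4 * 11 = 44
Third share = 5 * 11 = 55

44


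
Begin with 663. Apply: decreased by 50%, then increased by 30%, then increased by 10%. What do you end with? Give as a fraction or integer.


Start: 663
Step 1: decrease by 50% => multiply by 50/100
  663 * 50/100 = 663/2
Step 2: increase by 30% => multiply by 130/100
  663/2 * 130/100 = 8619/20
Step 3: increase by 10% => multiply by 110/100
  8619/20 * 110/100 = 94809/200
Final value = 94809/200

94809/200


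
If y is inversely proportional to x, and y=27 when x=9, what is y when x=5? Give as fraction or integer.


Inverse proportion: y = k/x
Find k: k = 9 * 27 = 243
Compute y at x=5: y = 243/5
y = 243/5

243/5


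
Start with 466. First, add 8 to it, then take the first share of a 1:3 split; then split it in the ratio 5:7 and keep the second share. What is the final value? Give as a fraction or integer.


Start with 466.
Step 1: Add 8: 466+8=474; split 1:3 first = 474*1/4 = 237/2
Step 2: Split 5:7, second share = 237/2 * 7/12 = 553/8
Final result = 553/8

553/8


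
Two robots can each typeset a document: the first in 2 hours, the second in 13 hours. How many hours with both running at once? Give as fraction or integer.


Rate of A = 1/2 job per hour
Rate of B = 1/13 job per hour
Combined rate = 1/2 + 1/13
Find common denominator: (13 + 2)/(2*13) = 15/26
Combined rate = 15/26 job per hour
Time together = 1 / (15/26) = 26/15 hours

26/15


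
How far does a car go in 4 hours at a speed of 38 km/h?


Using distance = speed * time
Speed = 38 km/h
Time = 4 hours
Distance = 38 * 4
= 152 km

152


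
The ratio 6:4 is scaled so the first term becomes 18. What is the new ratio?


Original ratio: 6:4
First term target: 18
Scale factor = 18 / 6 = 3
Multiply second term: 4 * 3 = 12
Equivalent ratio = 18:12

18:12


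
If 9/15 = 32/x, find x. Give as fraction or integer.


Setting up: 9/15 = 32/x
Cross multiply: 9 * x = 15 * 32
9x = 480
x = 480/9
x = 160/3

160/3


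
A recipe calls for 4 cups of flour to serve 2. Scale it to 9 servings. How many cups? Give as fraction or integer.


Original: 4 cups for 2 servings
Target servings = 9
Scaling factor = 9/2
New amount = 4 * 9/2
= 36/2
= 18 cups

18


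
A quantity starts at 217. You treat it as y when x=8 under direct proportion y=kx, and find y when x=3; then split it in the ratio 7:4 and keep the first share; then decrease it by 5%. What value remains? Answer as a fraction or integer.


Start with 217.
Step 1: Direct prop: k = (217)/8; new y = k*3 = 217*3/8 = 651/8
Step 2: Split 7:4, first share = 651/8 * 7/11 = 4557/88
Step 3: Decrease by 5%: 4557/88 * 95/100 = 86583/1760
Final result = 86583/1760

86583/1760


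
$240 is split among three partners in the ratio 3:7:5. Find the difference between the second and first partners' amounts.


Total parts = 3 + 7 + 5 = 15
Value per part = 240 / 15 = 16
Shares: 3*16=48, 7*16=112, 5*16=80
Second share = 112, first share = 48
Difference = |112 - 48| = 64

64


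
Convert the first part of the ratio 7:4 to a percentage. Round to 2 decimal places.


Total parts = 7 + 4 = 11
First part fraction = 7/11
Percentage = (7/11) * 100
= 0.636364 * 100
= 63.64%

63.64


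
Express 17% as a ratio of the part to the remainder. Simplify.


Part = 17%, Remainder = 83%
Ratio = 17:83
GCD(17, 83) = 1
Simplify: 17:83 = 17:83

17:83


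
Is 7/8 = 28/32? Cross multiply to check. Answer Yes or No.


Cross multiply to check 7/8 = 28/32
Left cross product: 7 * 32 = 224
Right cross product: 8 * 28 = 224
224 = 224
Equal, so proportions match => Yes

Yes


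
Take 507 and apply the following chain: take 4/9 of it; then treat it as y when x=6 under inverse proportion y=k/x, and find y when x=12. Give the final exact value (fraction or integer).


Start with 507.
Step 1: Take 4/9: 507 * 4/9 = 676/3
Step 2: Inverse prop: k = (676/3)*6; new y = k/12 = 676/3*6/12 = 338/3
Final result = 338/3

338/3


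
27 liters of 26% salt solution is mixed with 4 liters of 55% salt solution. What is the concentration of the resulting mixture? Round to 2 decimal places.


Solute in mixture 1 = 26% of 27 L = 27*26/100 = 351/50 L
Solute in mixture 2 = 55% of 4 L = 4*55/100 = 11/5 L
Total solute = 351/50 + 11/5 = 461/50 L
Total volume = 27 + 4 = 31 L
Final concentration = 461/50/31 * 100 = 29.74%

29.74


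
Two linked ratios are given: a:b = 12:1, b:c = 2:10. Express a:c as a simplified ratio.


Given a:b = 12:1 and b:c = 2:10
Make b consistent. Multiply first ratio by 2: a:b = 24:2
Multiply second ratio by 1: b:c = 2:10
Now b = 2 in both, so a:b:c = 24:2:10
Therefore a:c = 24:10
Simplify by GCD: a:c = 12:5

12:5


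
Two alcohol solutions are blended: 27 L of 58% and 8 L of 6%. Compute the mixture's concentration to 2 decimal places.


Solute in mixture 1 = 58% of 27 L = 27*58/100 = 783/50 L
Solute in mixture 2 = 6% of 8 L = 8*6/100 = 12/25 L
Total solute = 783/50 + 12/25 = 807/50 L
Total volume = 27 + 8 = 35 L
Final concentration = 807/50/35 * 100 = 46.11%

46.11


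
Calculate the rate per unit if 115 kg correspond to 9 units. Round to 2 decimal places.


Total kg = 115
Number of units = 9
Unit rate = 115 / 9
= 12.78 kg per unit

12.78


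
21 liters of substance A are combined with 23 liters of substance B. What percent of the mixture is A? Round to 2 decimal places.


Volume of A = 21 L
Volume of B = 23 L
Total volume = 21 + 23 = 44 L
Percentage of A = (21/44) * 100
= 47.73%

47.73


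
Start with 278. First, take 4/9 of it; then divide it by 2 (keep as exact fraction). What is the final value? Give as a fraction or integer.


Start with 278.
Step 1: Take 4/9: 278 * 4/9 = 1112/9
Step 2: Divide by 2: 1112/9 / 2 = 556/9
Final result = 556/9

556/9


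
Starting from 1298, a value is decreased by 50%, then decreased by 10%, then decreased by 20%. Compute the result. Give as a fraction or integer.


Start: 1298
Step 1: decrease by 50% => multiply by 50/100
  1298 * 50/100 = 649
Step 2: decrease by 10% => multiply by 90/100
  649 * 90/100 = 5841/10
Step 3: decrease by 20% => multiply by 80/100
  5841/10 * 80/100 = 11682/25
Final value = 11682/25

11682/25


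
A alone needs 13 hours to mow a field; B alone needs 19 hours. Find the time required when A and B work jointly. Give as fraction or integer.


Rate of A = 1/13 job per hour
Rate of B = 1/19 job per hour
Combined rate = 1/13 + 1/19
Find common denominator: (19 + 13)/(13*19) = 32/247
Combined rate = 32/247 job per hour
Time together = 1 / (32/247) = 247/32 hours

247/32


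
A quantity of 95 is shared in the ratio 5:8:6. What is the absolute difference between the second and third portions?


Total parts = 5 + 8 + 6 = 19
Value per part = 95 / 19 = 5
Shares: 5*5=25, 8*5=40, 6*5=30
Second share = 40, third share = 30
Difference = |40 - 30| = 10

10


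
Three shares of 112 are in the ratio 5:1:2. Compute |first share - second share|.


Total parts = 5 + 1 + 2 = 8
Value per part = 112 / 8 = 14
Shares: 5*14=70, 1*14=14, 2*14=28
First share = 70, second share = 14
Difference = |70 - 14| = 56

56


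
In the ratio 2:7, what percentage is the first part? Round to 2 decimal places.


Total parts = 2 + 7 = 9
First part fraction = 2/9
Percentage = (2/9) * 100
= 0.222222 * 100
= 22.22%

22.22


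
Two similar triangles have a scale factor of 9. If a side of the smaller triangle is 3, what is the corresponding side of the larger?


Similar triangles have proportional sides
Scale factor = 9
Smaller side = 3
Corresponding larger side = 3 * 9
= 27

27


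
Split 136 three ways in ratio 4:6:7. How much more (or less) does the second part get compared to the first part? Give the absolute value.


Total parts = 4 + 6 + 7 = 17
Value per part = 136 / 17 = 8
Shares: 4*8=32, 6*8=48, 7*8=56
Second share = 48, first share = 32
Difference = |48 - 32| = 16

16


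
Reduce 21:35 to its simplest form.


Find GCD(21, 35)
GCD = 7
Divide both by 7: 21/7 = 3, 35/7 = 5
Simplified ratio = 3:5

3:5


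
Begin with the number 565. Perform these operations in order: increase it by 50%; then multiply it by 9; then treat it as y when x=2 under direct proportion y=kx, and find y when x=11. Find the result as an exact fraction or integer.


Start with 565.
Step 1: Increase by 50%: 565 * 150/100 = 1695/2
Step 2: Multiply by 9: 1695/2 * 9 = 15255/2
Step 3: Direct prop: k = (15255/2)/2; new y = k*11 = 15255/2*11/2 = 167805/4
Final result = 167805/4

167805/4


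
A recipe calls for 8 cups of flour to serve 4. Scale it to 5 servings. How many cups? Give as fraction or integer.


Original: 8 cups for 4 servings
Target servings = 5
Scaling factor = 5/4
New amount = 8 * 5/4
= 40/4
= 10 cups

10


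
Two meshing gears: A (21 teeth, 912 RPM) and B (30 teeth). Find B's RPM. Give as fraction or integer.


Gear ratio: teeth_A * RPM_A = teeth_B * RPM_B
21 * 912 = 30 * RPM_B
19152 = 30 * RPM_B
RPM_B = 19152 / 30
RPM_B = 3192/5

3192/5


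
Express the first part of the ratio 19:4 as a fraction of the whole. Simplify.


Total parts = 19 + 4 = 23
First part fraction = 19/23
Simplify: 19/23 = 19/23

19/23


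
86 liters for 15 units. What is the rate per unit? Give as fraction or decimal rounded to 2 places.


Total liters = 86
Number of units = 15
Unit rate = 86 / 15
= 5.73 liters per unit

5.73


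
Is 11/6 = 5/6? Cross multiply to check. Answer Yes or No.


Cross multiply to check 11/6 = 5/6
Left cross product: 11 * 6 = 66
Right cross product: 6 * 5 = 30
66 != 30
Not equal, so proportions differ => No

No


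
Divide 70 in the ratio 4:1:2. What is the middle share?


Ratio = 4:1:2
Total parts = 4 + 1 + 2 = 7
Value per part = 70 / 7 = 10
First share = 4 * 10 = 40
Middle share = 1 * 10 = 10
Third share = 2 * 10 = 20

10


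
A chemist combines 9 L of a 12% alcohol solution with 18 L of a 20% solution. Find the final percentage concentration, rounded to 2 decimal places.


Solute in mixture 1 = 12% of 9 L = 9*12/100 = 27/25 L
Solute in mixture 2 = 20% of 18 L = 18*20/100 = 18/5 L
Total solute = 27/25 + 18/5 = 117/25 L
Total volume = 9 + 18 = 27 L
Final concentration = 117/25/27 * 100 = 17.33%

17.33


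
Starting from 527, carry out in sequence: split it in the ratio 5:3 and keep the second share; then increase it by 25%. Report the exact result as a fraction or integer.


Start with 527.
Step 1: Split 5:3, second share = 527 * 3/8 = 1581/8
Step 2: Increase by 25%: 1581/8 * 125/100 = 7905/32
Final result = 7905/32

7905/32


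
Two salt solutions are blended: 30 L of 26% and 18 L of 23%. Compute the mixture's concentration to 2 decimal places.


Solute in mixture 1 = 26% of 30 L = 30*26/100 = 39/5 L
Solute in mixture 2 = 23% of 18 L = 18*23/100 = 207/50 L
Total solute = 39/5 + 207/50 = 597/50 L
Total volume = 30 + 18 = 48 L
Final concentration = 597/50/48 * 100 = 24.88%

24.88


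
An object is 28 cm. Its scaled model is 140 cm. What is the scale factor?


Original length = 28 cm
Scaled length = 140 cm
Scale factor = 140 / 28
= 5

5


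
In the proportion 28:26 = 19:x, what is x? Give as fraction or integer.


Setting up: 28/26 = 19/x
Cross multiply: 28 * x = 26 * 19
28x = 494
x = 494/28
x = 247/14

247/14


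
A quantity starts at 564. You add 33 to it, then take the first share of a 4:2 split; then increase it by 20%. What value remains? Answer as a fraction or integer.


Start with 564.
Step 1: Add 33: 564+33=597; split 4:2 first = 597*4/6 = 398
Step 2: Increase by 20%: 398 * 120/100 = 2388/5
Final result = 2388/5

2388/5


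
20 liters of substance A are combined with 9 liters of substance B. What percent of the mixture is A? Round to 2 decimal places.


Volume of A = 20 L
Volume of B = 9 L
Total volume = 20 + 9 = 29 L
Percentage of A = (20/29) * 100
= 68.97%

68.97


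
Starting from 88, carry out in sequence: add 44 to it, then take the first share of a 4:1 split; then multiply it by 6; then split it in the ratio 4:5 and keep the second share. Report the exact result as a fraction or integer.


Start with 88.
Step 1: Add 44: 88+44=132; split 4:1 first = 132*4/5 = 528/5
Step 2: Multiply by 6: 528/5 * 6 = 3168/5
Step 3: Split 4:5, second share = 3168/5 * 5/9 = 352
Final result = 352

352


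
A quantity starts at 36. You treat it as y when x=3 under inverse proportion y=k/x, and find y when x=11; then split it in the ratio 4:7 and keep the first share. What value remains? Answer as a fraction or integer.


Start with 36.
Step 1: Inverse prop: k = (36)*3; new y = k/11 = 36*3/11 = 108/11
Step 2: Split 4:7, first share = 108/11 * 4/11 = 432/121
Final result = 432/121

432/121


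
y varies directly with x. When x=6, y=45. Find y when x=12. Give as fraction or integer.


Direct proportion: y = kx
Find k: k = 45/6 = 15/2
Compute y at x=12: y = 15/2 * 12
y = 90

90


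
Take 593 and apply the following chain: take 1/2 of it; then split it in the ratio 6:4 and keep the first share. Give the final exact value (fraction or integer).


Start with 593.
Step 1: Take 1/2: 593 * 1/2 = 593/2
Step 2: Split 6:4, first share = 593/2 * 6/10 = 1779/10
Final result = 1779/10

1779/10


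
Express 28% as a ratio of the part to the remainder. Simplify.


Part = 28%, Remainder = 72%
Ratio = 28:72
GCD(28, 72) = 4
Simplify: 7:18 = 7:18

7:18


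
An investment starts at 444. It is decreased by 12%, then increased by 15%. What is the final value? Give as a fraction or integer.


Start: 444
Step 1: decrease by 12% => multiply by 88/100
  444 * 88/100 = 9768/25
Step 2: increase by 15% => multiply by 115/100
  9768/25 * 115/100 = 56166/125
Final value = 56166/125

56166/125


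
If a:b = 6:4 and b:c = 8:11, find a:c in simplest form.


Given a:b = 6:4 and b:c = 8:11
Make b consistent. Multiply first ratio by 8: a:b = 48:32
Multiply second ratio by 4: b:c = 32:44
Now b = 32 in both, so a:b:c = 48:32:44
Therefore a:c = 48:44
Simplify by GCD: a:c = 12:11

12:11


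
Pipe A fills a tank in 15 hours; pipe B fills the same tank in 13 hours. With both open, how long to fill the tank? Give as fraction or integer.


Rate of A = 1/15 job per hour
Rate of B = 1/13 job per hour
Combined rate = 1/15 + 1/13
Find common denominator: (13 + 15)/(15*13) = 28/195
Combined rate = 28/195 job per hour
Time together = 1 / (28/195) = 195/28 hours

195/28


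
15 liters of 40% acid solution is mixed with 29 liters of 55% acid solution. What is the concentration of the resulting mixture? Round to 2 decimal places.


Solute in mixture 1 = 40% of 15 L = 15*40/100 = 6 L
Solute in mixture 2 = 55% of 29 L = 29*55/100 = 319/20 L
Total solute = 6 + 319/20 = 439/20 L
Total volume = 15 + 29 = 44 L
Final concentration = 439/20/44 * 100 = 49.89%

49.89


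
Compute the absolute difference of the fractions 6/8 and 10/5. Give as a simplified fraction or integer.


Simplify: 6/8 = 3/4 and 10/5 = 2
Find common denominator: LCD = 4
Convert: 3/4 and 8/4
Difference = |3 - 8|/4 = 5/4
Simplified = 5/4

5/4


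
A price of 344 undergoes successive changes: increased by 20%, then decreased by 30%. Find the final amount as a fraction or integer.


Start: 344
Step 1: increase by 20% => multiply by 120/100
  344 * 120/100 = 2064/5
Step 2: decrease by 30% => multiply by 70/100
  2064/5 * 70/100 = 7224/25
Final value = 7224/25

7224/25


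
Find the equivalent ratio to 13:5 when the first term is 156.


Original ratio: 13:5
First term target: 156
Scale factor = 156 / 13 = 12
Multiply second term: 5 * 12 = 60
Equivalent ratio = 156:60

156:60


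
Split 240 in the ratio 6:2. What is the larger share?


Total parts = 6 + 2 = 8
Value per part = 240 / 8 = 30
First share = 6 * 30 = 180
Second share = 2 * 30 = 60
Larger share = 180

180


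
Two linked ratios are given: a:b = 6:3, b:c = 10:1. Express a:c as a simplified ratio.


Given a:b = 6:3 and b:c = 10:1
Make b consistent. Multiply first ratio by 10: a:b = 60:30
Multiply second ratio by 3: b:c = 30:3
Now b = 30 in both, so a:b:c = 60:30:3
Therefore a:c = 60:3
Simplify by GCD: a:c = 20:1

20:1


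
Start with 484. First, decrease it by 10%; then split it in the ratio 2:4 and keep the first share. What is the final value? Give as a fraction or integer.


Start with 484.
Step 1: Decrease by 10%: 484 * 90/100 = 2178/5
Step 2: Split 2:4, first share = 2178/5 * 2/6 = 726/5
Final result = 726/5

726/5


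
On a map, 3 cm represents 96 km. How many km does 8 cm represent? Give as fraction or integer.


Map scale: 3 cm = 96 km
Measured distance on map = 8 cm
Set up proportion: 8 * 96 / 3
= 768 / 3
= 256 km

256


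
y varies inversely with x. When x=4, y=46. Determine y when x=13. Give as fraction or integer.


Inverse proportion: y = k/x
Find k: k = 4 * 46 = 184
Compute y at x=13: y = 184/13
y = 184/13

184/13


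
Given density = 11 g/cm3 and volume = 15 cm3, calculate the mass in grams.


Using mass = density * volume
Density = 11 g/cm3
Volume = 15 cm3
Mass = 11 * 15
= 165 g

165


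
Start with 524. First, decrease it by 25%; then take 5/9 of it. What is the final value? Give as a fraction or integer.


Start with 524.
Step 1: Decrease by 25%: 524 * 75/100 = 393
Step 2: Take 5/9: 393 * 5/9 = 655/3
Final result = 655/3

655/3


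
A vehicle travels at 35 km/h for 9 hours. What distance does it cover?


Using distance = speed * time
Speed = 35 km/h
Time = 9 hours
Distance = 35 * 9
= 315 km

315


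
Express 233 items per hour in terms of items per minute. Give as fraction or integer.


Converting from per hour to per minute
Rate = 233 items per hour
Divide by 60: 233/60
= 233/60 items per minute

233/60


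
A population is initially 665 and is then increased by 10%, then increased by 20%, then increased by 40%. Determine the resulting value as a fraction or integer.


Start: 665
Step 1: increase by 10% => multiply by 110/100
  665 * 110/100 = 1463/2
Step 2: increase by 20% => multiply by 120/100
  1463/2 * 120/100 = 4389/5
Step 3: increase by 40% => multiply by 140/100
  4389/5 * 140/100 = 30723/25
Final value = 30723/25

30723/25


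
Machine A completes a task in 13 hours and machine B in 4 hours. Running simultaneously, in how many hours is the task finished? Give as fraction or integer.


Rate of A = 1/13 job per hour
Rate of B = 1/4 job per hour
Combined rate = 1/13 + 1/4
Find common denominator: (4 + 13)/(13*4) = 17/52
Combined rate = 17/52 job per hour
Time together = 1 / (17/52) = 52/17 hours

52/17


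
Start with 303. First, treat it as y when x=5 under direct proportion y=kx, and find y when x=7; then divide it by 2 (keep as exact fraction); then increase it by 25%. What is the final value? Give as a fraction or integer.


Start with 303.
Step 1: Direct prop: k = (303)/5; new y = k*7 = 303*7/5 = 2121/5
Step 2: Divide by 2: 2121/5 / 2 = 2121/10
Step 3: Increase by 25%: 2121/10 * 125/100 = 2121/8
Final result = 2121/8

2121/8


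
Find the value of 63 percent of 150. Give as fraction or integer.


Compute 63% of 150
Convert percentage: 63% = 63/100
Multiply: 150 * 63/100
= 9450/100
= 189/2

189/2


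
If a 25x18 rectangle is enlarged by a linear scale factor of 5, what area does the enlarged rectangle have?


Original dimensions: 25 x 18
Enlargement factor = 5
New width = 25 * 5 = 125
New height = 18 * 5 = 90
New area = 125 * 90 = 11250

11250


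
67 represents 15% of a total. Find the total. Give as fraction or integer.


Given: 67 is 15% of the whole
Set up: 67 = 15/100 * whole
whole = 67 * 100 / 15
whole = 6700 / 15
whole = 1340/3

1340/3


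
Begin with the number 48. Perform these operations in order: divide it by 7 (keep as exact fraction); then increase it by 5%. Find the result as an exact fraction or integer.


Start with 48.
Step 1: Divide by 7: 48 / 7 = 48/7
Step 2: Increase by 5%: 48/7 * 105/100 = 36/5
Final result = 36/5

36/5


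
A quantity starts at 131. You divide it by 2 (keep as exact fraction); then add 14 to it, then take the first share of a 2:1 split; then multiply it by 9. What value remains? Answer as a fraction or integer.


Start with 131.
Step 1: Divide by 2: 131 / 2 = 131/2
Step 2: Add 14: 131/2+14=159/2; split 2:1 first = 159/2*2/3 = 53
Step 3: Multiply by 9: 53 * 9 = 477
Final result = 477

477


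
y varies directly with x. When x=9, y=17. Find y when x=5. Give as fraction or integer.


Direct proportion: y = kx
Find k: k = 17/9 = 17/9
Compute y at x=5: y = 17/9 * 5
y = 85/9

85/9


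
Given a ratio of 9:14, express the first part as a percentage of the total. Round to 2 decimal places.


Total parts = 9 + 14 = 23
First part fraction = 9/23
Percentage = (9/23) * 100
= 0.391304 * 100
= 39.13%

39.13


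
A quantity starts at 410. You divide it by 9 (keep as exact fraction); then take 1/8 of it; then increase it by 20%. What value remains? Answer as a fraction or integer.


Start with 410.
Step 1: Divide by 9: 410 / 9 = 410/9
Step 2: Take 1/8: 410/9 * 1/8 = 205/36
Step 3: Increase by 20%: 205/36 * 120/100 = 41/6
Final result = 41/6

41/6


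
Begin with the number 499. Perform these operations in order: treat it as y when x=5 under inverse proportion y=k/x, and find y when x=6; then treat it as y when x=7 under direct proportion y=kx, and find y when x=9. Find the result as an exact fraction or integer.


Start with 499.
Step 1: Inverse prop: k = (499)*5; new y = k/6 = 499*5/6 = 2495/6
Step 2: Direct prop: k = (2495/6)/7; new y = k*9 = 2495/6*9/7 = 7485/14
Final result = 7485/14

7485/14


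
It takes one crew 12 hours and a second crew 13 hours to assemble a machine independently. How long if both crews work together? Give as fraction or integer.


Rate of A = 1/12 job per hour
Rate of B = 1/13 job per hour
Combined rate = 1/12 + 1/13
Find common denominator: (13 + 12)/(12*13) = 25/156
Combined rate = 25/156 job per hour
Time together = 1 / (25/156) = 156/25 hours

156/25


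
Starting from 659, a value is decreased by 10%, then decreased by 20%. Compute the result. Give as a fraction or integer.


Start: 659
Step 1: decrease by 10% => multiply by 90/100
  659 * 90/100 = 5931/10
Step 2: decrease by 20% => multiply by 80/100
  5931/10 * 80/100 = 11862/25
Final value = 11862/25

11862/25


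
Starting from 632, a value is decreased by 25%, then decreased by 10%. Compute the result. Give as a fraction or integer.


Start: 632
Step 1: decrease by 25% => multiply by 75/100
  632 * 75/100 = 474
Step 2: decrease by 10% => multiply by 90/100
  474 * 90/100 = 2133/5
Final value = 2133/5

2133/5


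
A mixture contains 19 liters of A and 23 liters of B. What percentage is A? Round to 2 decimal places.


Volume of A = 19 L
Volume of B = 23 L
Total volume = 19 + 23 = 42 L
Percentage of A = (19/42) * 100
= 45.24%

45.24


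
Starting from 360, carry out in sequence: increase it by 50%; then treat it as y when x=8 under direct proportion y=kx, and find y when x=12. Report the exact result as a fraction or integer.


Start with 360.
Step 1: Increase by 50%: 360 * 150/100 = 540
Step 2: Direct prop: k = (540)/8; new y = k*12 = 540*12/8 = 810
Final result = 810

810


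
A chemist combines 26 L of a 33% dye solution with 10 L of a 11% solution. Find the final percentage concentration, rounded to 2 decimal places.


Solute in mixture 1 = 33% of 26 L = 26*33/100 = 429/50 L
Solute in mixture 2 = 11% of 10 L = 10*11/100 = 11/10 L
Total solute = 429/50 + 11/10 = 242/25 L
Total volume = 26 + 10 = 36 L
Final concentration = 242/25/36 * 100 = 26.89%

26.89


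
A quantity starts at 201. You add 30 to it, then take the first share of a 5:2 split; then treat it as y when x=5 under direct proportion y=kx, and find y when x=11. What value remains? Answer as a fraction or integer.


Start with 201.
Step 1: Add 30: 201+30=231; split 5:2 first = 231*5/7 = 165
Step 2: Direct prop: k = (165)/5; new y = k*11 = 165*11/5 = 363
Final result = 363

363


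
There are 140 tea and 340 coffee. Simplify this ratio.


Find GCD(140, 340)
GCD = 20
Divide both by 20: 140/20 = 7, 340/20 = 17
Simplified ratio = 7:17

7:17


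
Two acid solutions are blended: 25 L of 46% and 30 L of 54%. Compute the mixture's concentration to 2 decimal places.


Solute in mixture 1 = 46% of 25 L = 25*46/100 = 23/2 L
Solute in mixture 2 = 54% of 30 L = 30*54/100 = 81/5 L
Total solute = 23/2 + 81/5 = 277/10 L
Total volume = 25 + 30 = 55 L
Final concentration = 277/10/55 * 100 = 50.36%

50.36


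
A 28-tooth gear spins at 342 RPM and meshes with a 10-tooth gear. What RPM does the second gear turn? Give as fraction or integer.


Gear ratio: teeth_A * RPM_A = teeth_B * RPM_B
28 * 342 = 10 * RPM_B
9576 = 10 * RPM_B
RPM_B = 9576 / 10
RPM_B = 4788/5

4788/5


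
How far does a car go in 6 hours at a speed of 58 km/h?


Using distance = speed * time
Speed = 58 km/h
Time = 6 hours
Distance = 58 * 6
= 348 km

348


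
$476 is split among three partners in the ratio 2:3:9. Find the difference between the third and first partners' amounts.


Total parts = 2 + 3 + 9 = 14
Value per part = 476 / 14 = 34
Shares: 2*34=68, 3*34=102, 9*34=306
Third share = 306, first share = 68
Difference = |306 - 68| = 238

238


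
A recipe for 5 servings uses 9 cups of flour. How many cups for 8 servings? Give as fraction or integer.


Original: 9 cups for 5 servings
Target servings = 8
Scaling factor = 8/5
New amount = 9 * 8/5
= 72/5
= 72/5 cups

72/5


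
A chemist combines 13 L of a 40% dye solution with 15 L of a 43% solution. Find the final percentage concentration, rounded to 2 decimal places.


Solute in mixture 1 = 40% of 13 L = 13*40/100 = 26/5 L
Solute in mixture 2 = 43% of 15 L = 15*43/100 = 129/20 L
Total solute = 26/5 + 129/20 = 233/20 L
Total volume = 13 + 15 = 28 L
Final concentration = 233/20/28 * 100 = 41.61%

41.61


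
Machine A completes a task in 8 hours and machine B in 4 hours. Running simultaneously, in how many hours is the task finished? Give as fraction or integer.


Rate of A = 1/8 job per hour
Rate of B = 1/4 job per hour
Combined rate = 1/8 + 1/4
Find common denominator: (4 + 8)/(8*4) = 12/32
Combined rate = 3/8 job per hour
Time together = 1 / (3/8) = 8/3 hours

8/3


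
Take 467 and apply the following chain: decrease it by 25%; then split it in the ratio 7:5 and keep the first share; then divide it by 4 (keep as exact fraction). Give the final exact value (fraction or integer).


Start with 467.
Step 1: Decrease by 25%: 467 * 75/100 = 1401/4
Step 2: Split 7:5, first share = 1401/4 * 7/12 = 3269/16
Step 3: Divide by 4: 3269/16 / 4 = 3269/64
Final result = 3269/64

3269/64


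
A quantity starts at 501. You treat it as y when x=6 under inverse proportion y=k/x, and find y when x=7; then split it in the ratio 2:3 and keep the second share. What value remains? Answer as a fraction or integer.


Start with 501.
Step 1: Inverse prop: k = (501)*6; new y = k/7 = 501*6/7 = 3006/7
Step 2: Split 2:3, second share = 3006/7 * 3/5 = 9018/35
Final result = 9018/35

9018/35


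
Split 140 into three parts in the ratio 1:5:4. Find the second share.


Ratio = 1:5:4
Total parts = 1 + 5 + 4 = 10
Value per part = 140 / 10 = 14
First share = 1 * 14 = 14
Middle share = 5 * 14 = 70
Third share = 4 * 14 = 56

70


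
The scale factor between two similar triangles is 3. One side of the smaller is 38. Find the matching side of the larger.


Similar triangles have proportional sides
Scale factor = 3
Smaller side = 38
Corresponding larger side = 38 * 3
= 114

114


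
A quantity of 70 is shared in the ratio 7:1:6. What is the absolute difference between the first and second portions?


Total parts = 7 + 1 + 6 = 14
Value per part = 70 / 14 = 5
Shares: 7*5=35, 1*5=5, 6*5=30
First share = 35, second share = 5
Difference = |35 - 5| = 30

30


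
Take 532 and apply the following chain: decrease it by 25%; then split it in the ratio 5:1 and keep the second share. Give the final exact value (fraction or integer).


Start with 532.
Step 1: Decrease by 25%: 532 * 75/100 = 399
Step 2: Split 5:1, second share = 399 * 1/6 = 133/2
Final result = 133/2

133/2


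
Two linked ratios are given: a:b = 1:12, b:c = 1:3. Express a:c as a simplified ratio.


Given a:b = 1:12 and b:c = 1:3
Make b consistent. Multiply first ratio by 1: a:b = 1:12
Multiply second ratio by 12: b:c = 12:36
Now b = 12 in both, so a:b:c = 1:12:36
Therefore a:c = 1:36
Simplify by GCD: a:c = 1:36

1:36


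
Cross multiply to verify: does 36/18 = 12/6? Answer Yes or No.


Cross multiply to check 36/18 = 12/6
Left cross product: 36 * 6 = 216
Right cross product: 18 * 12 = 216
216 = 216
Equal, so proportions match => Yes

Yes


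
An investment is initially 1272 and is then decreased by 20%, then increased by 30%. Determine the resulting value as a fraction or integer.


Start: 1272
Step 1: decrease by 20% => multiply by 80/100
  1272 * 80/100 = 5088/5
Step 2: increase by 30% => multiply by 130/100
  5088/5 * 130/100 = 33072/25
Final value = 33072/25

33072/25


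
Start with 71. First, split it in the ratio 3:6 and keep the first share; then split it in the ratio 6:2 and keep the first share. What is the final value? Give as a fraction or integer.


Start with 71.
Step 1: Split 3:6, first share = 71 * 3/9 = 71/3
Step 2: Split 6:2, first share = 71/3 * 6/8 = 71/4
Final result = 71/4

71/4


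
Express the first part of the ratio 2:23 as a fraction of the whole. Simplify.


Total parts = 2 + 23 = 25
First part fraction = 2/25
Simplify: 2/25 = 2/25

2/25


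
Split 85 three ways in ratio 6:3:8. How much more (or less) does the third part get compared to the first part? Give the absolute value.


Total parts = 6 + 3 + 8 = 17
Value per part = 85 / 17 = 5
Shares: 6*5=30, 3*5=15, 8*5=40
Third share = 40, first share = 30
Difference = |40 - 30| = 10

10


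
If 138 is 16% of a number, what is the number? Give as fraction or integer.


Given: 138 is 16% of the whole
Set up: 138 = 16/100 * whole
whole = 138 * 100 / 16
whole = 13800 / 16
whole = 1725/2

1725/2


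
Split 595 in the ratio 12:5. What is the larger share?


Total parts = 12 + 5 = 17
Value per part = 595 / 17 = 35
First share = 12 * 35 = 420
Second share = 5 * 35 = 175
Larger share = 420

420


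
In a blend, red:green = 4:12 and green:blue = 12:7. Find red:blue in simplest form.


Given a:b = 4:12 and b:c = 12:7
Make b consistent. Multiply first ratio by 12: a:b = 48:144
Multiply second ratio by 12: b:c = 144:84
Now b = 144 in both, so a:b:c = 48:144:84
Therefore a:c = 48:84
Simplify by GCD: a:c = 4:7

4:7


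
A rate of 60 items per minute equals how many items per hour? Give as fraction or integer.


Converting from per minute to per hour
Rate = 60 items per minute
Multiply by 60: 60 * 60
= 3600 items per hour

3600


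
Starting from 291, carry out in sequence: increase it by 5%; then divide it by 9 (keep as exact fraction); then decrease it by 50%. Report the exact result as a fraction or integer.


Start with 291.
Step 1: Increase by 5%: 291 * 105/100 = 6111/20
Step 2: Divide by 9: 6111/20 / 9 = 679/20
Step 3: Decrease by 50%: 679/20 * 50/100 = 679/40
Final result = 679/40

679/40


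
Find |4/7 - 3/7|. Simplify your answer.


Simplify: 4/7 = 4/7 and 3/7 = 3/7
Find common denominator: LCD = 7
Convert: 4/7 and 3/7
Difference = |4 - 3|/7 = 1/7
Simplified = 1/7

1/7


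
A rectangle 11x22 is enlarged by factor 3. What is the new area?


Original dimensions: 11 x 22
Enlargement factor = 3
New width = 11 * 3 = 33
New height = 22 * 3 = 66
New area = 33 * 66 = 2178

2178


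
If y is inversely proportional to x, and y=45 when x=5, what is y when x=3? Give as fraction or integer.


Inverse proportion: y = k/x
Find k: k = 5 * 45 = 225
Compute y at x=3: y = 225/3
y = 75

75


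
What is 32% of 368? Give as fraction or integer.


Compute 32% of 368
Convert percentage: 32% = 32/100
Multiply: 368 * 32/100
= 11776/100
= 2944/25

2944/25


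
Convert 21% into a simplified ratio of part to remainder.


Part = 21%, Remainder = 79%
Ratio = 21:79
GCD(21, 79) = 1
Simplify: 21:79 = 21:79

21:79


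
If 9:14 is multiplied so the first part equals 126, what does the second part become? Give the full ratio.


Original ratio: 9:14
First term target: 126
Scale factor = 126 / 9 = 14
Multiply second term: 14 * 14 = 196
Equivalent ratio = 126:196

126:196


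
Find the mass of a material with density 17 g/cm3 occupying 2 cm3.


Using mass = density * volume
Density = 17 g/cm3
Volume = 2 cm3
Mass = 17 * 2
= 34 g

34


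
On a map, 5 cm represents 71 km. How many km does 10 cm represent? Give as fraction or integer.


Map scale: 5 cm = 71 km
Measured distance on map = 10 cm
Set up proportion: 10 * 71 / 5
= 710 / 5
= 142 km

142


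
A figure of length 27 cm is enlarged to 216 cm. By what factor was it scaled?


Original length = 27 cm
Scaled length = 216 cm
Scale factor = 216 / 27
= 8

8


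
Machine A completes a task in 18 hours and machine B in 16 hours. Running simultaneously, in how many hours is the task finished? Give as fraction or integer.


Rate of A = 1/18 job per hour
Rate of B = 1/16 job per hour
Combined rate = 1/18 + 1/16
Find common denominator: (16 + 18)/(18*16) = 34/288
Combined rate = 17/144 job per hour
Time together = 1 / (17/144) = 144/17 hours

144/17


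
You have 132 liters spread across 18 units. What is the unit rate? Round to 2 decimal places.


Total liters = 132
Number of units = 18
Unit rate = 132 / 18
= 7.33 liters per unit

7.33
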